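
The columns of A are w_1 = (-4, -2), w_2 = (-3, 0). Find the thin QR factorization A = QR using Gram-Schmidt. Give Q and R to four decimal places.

w_1 = (-4, -2); ‖w_1‖ = 4.4721, so e_1 = (-0.8944, -0.4472).
e_1·w_2 = (-0.8944)·(-3) + (-0.4472)·0 = 2.6833.
u_2 = w_2 − 2.6833·e_1 = (-0.6000, 1.2000).
‖u_2‖ = 1.3416, so e_2 = (-0.4472, 0.8944).

Q = [[-0.8944, -0.4472], [-0.4472, 0.8944]], R = [[4.4721, 2.6833], [0.0000, 1.3416]]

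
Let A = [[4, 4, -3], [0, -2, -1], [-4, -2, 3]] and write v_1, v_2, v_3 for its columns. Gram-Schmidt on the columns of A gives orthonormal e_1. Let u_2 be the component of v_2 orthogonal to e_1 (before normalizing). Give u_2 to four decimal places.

u_2 = (1.0000, -2.0000, 1.0000)

e_1 = v_1/‖v_1‖ = (4, 0, -4)/5.6569 = (0.7071, 0.0000, -0.7071).
r_{12} = e_1·v_2 = 4.2426.
u_2 = v_2 − 4.2426·e_1 = (1.0000, -2.0000, 1.0000).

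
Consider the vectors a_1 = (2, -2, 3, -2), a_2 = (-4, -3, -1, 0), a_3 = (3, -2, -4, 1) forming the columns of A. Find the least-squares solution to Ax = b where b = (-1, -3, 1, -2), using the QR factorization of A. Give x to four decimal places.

a_1 = (2, -2, 3, -2); ‖a_1‖ = 4.5826, so e_1 = (0.4364, -0.4364, 0.6547, -0.4364).
e_1·a_2 = 0.4364·(-4) + (-0.4364)·(-3) + 0.6547·(-1) + (-0.4364)·0 = -1.0911.
u_2 = a_2 + 1.0911·e_1 = (-3.5238, -3.4762, -0.2857, -0.4762).
‖u_2‖ = 4.9809, so e_2 = (-0.7075, -0.6979, -0.0574, -0.0956).
e_1·a_3 = 0.4364·3 + (-0.4364)·(-2) + 0.6547·(-4) + (-0.4364)·1 = -0.8729; e_2·a_3 = (-0.7075)·3 + (-0.6979)·(-2) + (-0.0574)·(-4) + (-0.0956)·1 = -0.5927.
u_3 = a_3 + 0.8729·e_1 + 0.5927·e_2 = (2.9616, -2.7946, -3.4626, 0.5624).
‖u_3‖ = 5.3746, so e_3 = (0.5510, -0.5200, -0.6442, 0.1046).
Qᵀb = (2.4004, 2.9350, 0.1553).
Back-substitute: x_3 = 0.1553/5.3746 = 0.0289.
x_2 = (2.9350 + 0.5927·0.0289)/4.9809 = 0.5927.
x_1 = (2.4004 + 1.0911·0.5927 + 0.8729·0.0289)/4.5826 = 0.6704.

x = (0.6704, 0.5927, 0.0289)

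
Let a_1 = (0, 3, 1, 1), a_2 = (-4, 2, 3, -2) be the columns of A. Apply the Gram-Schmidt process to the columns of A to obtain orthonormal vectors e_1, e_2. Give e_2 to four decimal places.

a_1 = (0, 3, 1, 1); ‖a_1‖ = 3.3166, so e_1 = (0.0000, 0.9045, 0.3015, 0.3015).
e_1·a_2 = 0.0000·(-4) + 0.9045·2 + 0.3015·3 + 0.3015·(-2) = 2.1106.
u_2 = a_2 − 2.1106·e_1 = (-4.0000, 0.0909, 2.3636, -2.6364).
‖u_2‖ = 5.3428, so e_2 = (-0.7487, 0.0170, 0.4424, -0.4934).

e_2 = (-0.7487, 0.0170, 0.4424, -0.4934)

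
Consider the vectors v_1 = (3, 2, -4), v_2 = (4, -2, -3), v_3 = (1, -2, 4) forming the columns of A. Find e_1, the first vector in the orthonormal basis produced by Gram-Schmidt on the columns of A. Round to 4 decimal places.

e_1 = (0.5571, 0.3714, -0.7428)

e_1 = v_1/‖v_1‖ = (3, 2, -4)/5.3852 = (0.5571, 0.3714, -0.7428).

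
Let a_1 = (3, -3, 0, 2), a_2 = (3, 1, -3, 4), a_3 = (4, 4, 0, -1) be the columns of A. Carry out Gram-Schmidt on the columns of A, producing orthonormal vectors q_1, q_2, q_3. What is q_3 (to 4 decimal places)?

a_1 = (3, -3, 0, 2); ‖a_1‖ = 4.6904, so q_1 = (0.6396, -0.6396, 0.0000, 0.4264).
q_1·a_2 = 0.6396·3 + (-0.6396)·1 + 0.0000·(-3) + 0.4264·4 = 2.9848.
u_2 = a_2 − 2.9848·q_1 = (1.0909, 2.9091, -3.0000, 2.7273).
‖u_2‖ = 5.1079, so q_2 = (0.2136, 0.5695, -0.5873, 0.5339).
q_1·a_3 = 0.6396·4 + (-0.6396)·4 + 0.0000·0 + 0.4264·(-1) = -0.4264; q_2·a_3 = 0.2136·4 + 0.5695·4 + (-0.5873)·0 + 0.5339·(-1) = 2.5985.
u_3 = a_3 + 0.4264·q_1 − 2.5985·q_2 = (3.7178, 2.2474, 1.5261, -2.2056).
‖u_3‖ = 5.1055, so q_3 = (0.7282, 0.4402, 0.2989, -0.4320).

q_3 = (0.7282, 0.4402, 0.2989, -0.4320)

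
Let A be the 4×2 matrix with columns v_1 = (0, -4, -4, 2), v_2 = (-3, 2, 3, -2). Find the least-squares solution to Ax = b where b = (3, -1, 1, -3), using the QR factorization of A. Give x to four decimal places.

q_1 = v_1/‖v_1‖ = (0, -4, -4, 2)/6.0000 = (0.0000, -0.6667, -0.6667, 0.3333).
r_{12} = q_1·v_2 = -4.0000.
u_2 = v_2 + 4.0000·q_1 = (-3.0000, -0.6667, 0.3333, -0.6667).
‖u_2‖ = 3.1623, so q_2 = (-0.9487, -0.2108, 0.1054, -0.2108).
Qᵀb = (-1.0000, -1.8974).
Back-substitute: x_2 = -1.8974/3.1623 = -0.6000.
x_1 = (-1.0000 + 4.0000·(-0.6000))/6.0000 = -0.5667.

x = (-0.5667, -0.6000)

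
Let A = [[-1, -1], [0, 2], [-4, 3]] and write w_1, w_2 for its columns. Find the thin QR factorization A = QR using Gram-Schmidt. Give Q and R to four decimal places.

Q = [[-0.2425, -0.6278], [0.0000, 0.7624], [-0.9701, 0.1570]], R = [[4.1231, -2.6679], [0.0000, 2.6234]]

w_1 = (-1, 0, -4); ‖w_1‖ = 4.1231, so q_1 = (-0.2425, 0.0000, -0.9701).
q_1·w_2 = (-0.2425)·(-1) + 0.0000·2 + (-0.9701)·3 = -2.6679.
u_2 = w_2 + 2.6679·q_1 = (-1.6471, 2.0000, 0.4118).
‖u_2‖ = 2.6234, so q_2 = (-0.6278, 0.7624, 0.1570).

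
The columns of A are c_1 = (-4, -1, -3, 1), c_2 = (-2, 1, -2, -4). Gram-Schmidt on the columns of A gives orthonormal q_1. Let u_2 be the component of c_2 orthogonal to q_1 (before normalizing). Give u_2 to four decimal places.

u_2 = (-0.6667, 1.3333, -1.0000, -4.3333)

q_1 = c_1/‖c_1‖ = (-4, -1, -3, 1)/5.1962 = (-0.7698, -0.1925, -0.5774, 0.1925).
r_{12} = q_1·c_2 = 1.7321.
u_2 = c_2 − 1.7321·q_1 = (-0.6667, 1.3333, -1.0000, -4.3333).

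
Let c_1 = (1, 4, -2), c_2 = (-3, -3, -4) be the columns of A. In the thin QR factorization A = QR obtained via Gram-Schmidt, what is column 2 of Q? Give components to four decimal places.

e_1 = c_1/‖c_1‖ = (1, 4, -2)/4.5826 = (0.2182, 0.8729, -0.4364).
r_{12} = e_1·c_2 = -1.5275.
u_2 = c_2 + 1.5275·e_1 = (-2.6667, -1.6667, -4.6667).
‖u_2‖ = 5.6273, so e_2 = (-0.4739, -0.2962, -0.8293).

e_2 = (-0.4739, -0.2962, -0.8293)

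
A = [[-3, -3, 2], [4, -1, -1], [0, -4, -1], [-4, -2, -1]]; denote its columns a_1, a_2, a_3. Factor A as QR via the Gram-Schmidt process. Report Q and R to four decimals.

e_1 = a_1/‖a_1‖ = (-3, 4, 0, -4)/6.4031 = (-0.4685, 0.6247, 0.0000, -0.6247).
r_{12} = e_1·a_2 = 2.0303.
u_2 = a_2 − 2.0303·e_1 = (-2.0488, -2.2683, -4.0000, -0.7317).
‖u_2‖ = 5.0870, so e_2 = (-0.4027, -0.4459, -0.7863, -0.1438).
r_{13} = e_1·a_3 = -0.9370; r_{23} = e_2·a_3 = 0.5706.
u_3 = a_3 + 0.9370·e_1 − 0.5706·e_2 = (1.7908, -0.1602, -0.5514, -1.5033).
‖u_3‖ = 2.4076, so e_3 = (0.7438, -0.0666, -0.2290, -0.6244).

Q = [[-0.4685, -0.4027, 0.7438], [0.6247, -0.4459, -0.0666], [0.0000, -0.7863, -0.2290], [-0.6247, -0.1438, -0.6244]], R = [[6.4031, 2.0303, -0.9370], [0.0000, 5.0870, 0.5706], [0.0000, 0.0000, 2.4076]]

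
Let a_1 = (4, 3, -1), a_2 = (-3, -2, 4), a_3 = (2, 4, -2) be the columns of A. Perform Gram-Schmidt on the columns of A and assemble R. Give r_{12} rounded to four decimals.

e_1 = a_1/‖a_1‖ = (4, 3, -1)/5.0990 = (0.7845, 0.5883, -0.1961).
r_{12} = e_1·a_2 = -4.3146.

r_{12} = -4.3146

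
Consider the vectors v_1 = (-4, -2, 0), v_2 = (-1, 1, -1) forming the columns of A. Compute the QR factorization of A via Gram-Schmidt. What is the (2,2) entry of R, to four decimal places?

v_1 = (-4, -2, 0); ‖v_1‖ = 4.4721, so e_1 = (-0.8944, -0.4472, 0.0000).
e_1·v_2 = (-0.8944)·(-1) + (-0.4472)·1 + 0.0000·(-1) = 0.4472.
u_2 = v_2 − 0.4472·e_1 = (-0.6000, 1.2000, -1.0000).
r_{22} = ‖u_2‖ = 1.6733.

r_{22} = 1.6733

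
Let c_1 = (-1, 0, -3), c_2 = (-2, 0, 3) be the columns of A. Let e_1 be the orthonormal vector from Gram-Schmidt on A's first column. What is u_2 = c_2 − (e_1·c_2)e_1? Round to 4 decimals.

u_2 = (-2.7000, 0.0000, 0.9000)

c_1 = (-1, 0, -3); ‖c_1‖ = 3.1623, so e_1 = (-0.3162, 0.0000, -0.9487).
e_1·c_2 = (-0.3162)·(-2) + 0.0000·0 + (-0.9487)·3 = -2.2136.
u_2 = c_2 + 2.2136·e_1 = (-2.7000, 0.0000, 0.9000).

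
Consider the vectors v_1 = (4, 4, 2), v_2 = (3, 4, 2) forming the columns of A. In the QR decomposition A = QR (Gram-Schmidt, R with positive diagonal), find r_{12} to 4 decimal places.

r_{12} = 5.3333

v_1 = (4, 4, 2); ‖v_1‖ = 6.0000, so e_1 = (0.6667, 0.6667, 0.3333).
r_{12} = e_1·v_2 = 5.3333.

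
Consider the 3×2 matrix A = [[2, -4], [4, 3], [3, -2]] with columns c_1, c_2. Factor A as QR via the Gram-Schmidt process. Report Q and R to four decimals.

Q = [[0.3714, -0.7189], [0.7428, 0.6098], [0.5571, -0.3338]], R = [[5.3852, -0.3714], [0.0000, 5.3723]]

c_1 = (2, 4, 3); ‖c_1‖ = 5.3852, so q_1 = (0.3714, 0.7428, 0.5571).
q_1·c_2 = 0.3714·(-4) + 0.7428·3 + 0.5571·(-2) = -0.3714.
u_2 = c_2 + 0.3714·q_1 = (-3.8621, 3.2759, -1.7931).
‖u_2‖ = 5.3723, so q_2 = (-0.7189, 0.6098, -0.3338).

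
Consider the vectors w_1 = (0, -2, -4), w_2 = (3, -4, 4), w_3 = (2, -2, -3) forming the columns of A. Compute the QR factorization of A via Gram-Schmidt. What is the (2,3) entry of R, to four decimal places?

e_1 = w_1/‖w_1‖ = (0, -2, -4)/4.4721 = (0.0000, -0.4472, -0.8944).
r_{12} = e_1·w_2 = -1.7889.
u_2 = w_2 + 1.7889·e_1 = (3.0000, -4.8000, 2.4000).
‖u_2‖ = 6.1482, so e_2 = (0.4880, -0.7807, 0.3904).
r_{23} = e_2·w_3 = 1.3663.

r_{23} = 1.3663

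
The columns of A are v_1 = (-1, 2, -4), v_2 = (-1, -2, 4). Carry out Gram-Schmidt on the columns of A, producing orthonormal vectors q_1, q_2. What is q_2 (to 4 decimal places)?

q_2 = (-0.9759, -0.0976, 0.1952)

v_1 = (-1, 2, -4); ‖v_1‖ = 4.5826, so q_1 = (-0.2182, 0.4364, -0.8729).
q_1·v_2 = (-0.2182)·(-1) + 0.4364·(-2) + (-0.8729)·4 = -4.1461.
u_2 = v_2 + 4.1461·q_1 = (-1.9048, -0.1905, 0.3810).
‖u_2‖ = 1.9518, so q_2 = (-0.9759, -0.0976, 0.1952).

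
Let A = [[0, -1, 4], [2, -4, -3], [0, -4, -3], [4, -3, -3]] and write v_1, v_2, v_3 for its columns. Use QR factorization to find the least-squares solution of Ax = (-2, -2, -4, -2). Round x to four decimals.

x = (0.2190, 1.0218, -0.2254)

q_1 = v_1/‖v_1‖ = (0, 2, 0, 4)/4.4721 = (0.0000, 0.4472, 0.0000, 0.8944).
r_{12} = q_1·v_2 = -4.4721.
u_2 = v_2 + 4.4721·q_1 = (-1.0000, -2.0000, -4.0000, 1.0000).
‖u_2‖ = 4.6904, so q_2 = (-0.2132, -0.4264, -0.8528, 0.2132).
r_{13} = q_1·v_3 = -4.0249; r_{23} = q_2·v_3 = 2.3452.
u_3 = v_3 + 4.0249·q_1 − 2.3452·q_2 = (4.5000, -0.2000, -1.0000, 0.1000).
‖u_3‖ = 4.6152, so q_3 = (0.9750, -0.0433, -0.2167, 0.0217).
Qᵀb = (-2.6833, 4.2640, -1.0400).
Back-substitute: x_3 = -1.0400/4.6152 = -0.2254.
x_2 = (4.2640 − 2.3452·(-0.2254))/4.6904 = 1.0218.
x_1 = (-2.6833 + 4.4721·1.0218 + 4.0249·(-0.2254))/4.4721 = 0.2190.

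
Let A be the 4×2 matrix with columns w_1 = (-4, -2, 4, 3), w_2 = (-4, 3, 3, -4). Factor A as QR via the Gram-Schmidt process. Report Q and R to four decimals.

w_1 = (-4, -2, 4, 3); ‖w_1‖ = 6.7082, so q_1 = (-0.5963, -0.2981, 0.5963, 0.4472).
q_1·w_2 = (-0.5963)·(-4) + (-0.2981)·3 + 0.5963·3 + 0.4472·(-4) = 1.4907.
u_2 = w_2 − 1.4907·q_1 = (-3.1111, 3.4444, 2.1111, -4.6667).
‖u_2‖ = 6.9121, so q_2 = (-0.4501, 0.4983, 0.3054, -0.6751).

Q = [[-0.5963, -0.4501], [-0.2981, 0.4983], [0.5963, 0.3054], [0.4472, -0.6751]], R = [[6.7082, 1.4907], [0.0000, 6.9121]]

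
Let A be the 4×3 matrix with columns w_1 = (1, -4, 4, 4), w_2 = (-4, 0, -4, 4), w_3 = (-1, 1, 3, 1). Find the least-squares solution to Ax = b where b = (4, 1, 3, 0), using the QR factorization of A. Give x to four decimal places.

x = (0.1623, -0.5560, 0.1659)

w_1 = (1, -4, 4, 4); ‖w_1‖ = 7.0000, so e_1 = (0.1429, -0.5714, 0.5714, 0.5714).
e_1·w_2 = 0.1429·(-4) + (-0.5714)·0 + 0.5714·(-4) + 0.5714·4 = -0.5714.
u_2 = w_2 + 0.5714·e_1 = (-3.9184, -0.3265, -3.6735, 4.3265).
‖u_2‖ = 6.9046, so e_2 = (-0.5675, -0.0473, -0.5320, 0.6266).
e_1·w_3 = 0.1429·(-1) + (-0.5714)·1 + 0.5714·3 + 0.5714·1 = 1.5714; e_2·w_3 = (-0.5675)·(-1) + (-0.0473)·1 + (-0.5320)·3 + 0.6266·1 = -0.4493.
u_3 = w_3 − 1.5714·e_1 + 0.4493·e_2 = (-1.4795, 1.8767, 1.8630, 0.3836).
‖u_3‖ = 3.0543, so e_3 = (-0.4844, 0.6144, 0.6100, 0.1256).
Qᵀb = (1.7143, -3.9134, 0.5068).
Back-substitute: x_3 = 0.5068/3.0543 = 0.1659.
x_2 = (-3.9134 + 0.4493·0.1659)/6.9046 = -0.5560.
x_1 = (1.7143 + 0.5714·(-0.5560) − 1.5714·0.1659)/7.0000 = 0.1623.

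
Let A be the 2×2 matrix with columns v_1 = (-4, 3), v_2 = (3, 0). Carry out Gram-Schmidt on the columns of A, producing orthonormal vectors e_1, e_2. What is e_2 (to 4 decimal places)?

e_2 = (0.6000, 0.8000)

v_1 = (-4, 3); ‖v_1‖ = 5.0000, so e_1 = (-0.8000, 0.6000).
e_1·v_2 = (-0.8000)·3 + 0.6000·0 = -2.4000.
u_2 = v_2 + 2.4000·e_1 = (1.0800, 1.4400).
‖u_2‖ = 1.8000, so e_2 = (0.6000, 0.8000).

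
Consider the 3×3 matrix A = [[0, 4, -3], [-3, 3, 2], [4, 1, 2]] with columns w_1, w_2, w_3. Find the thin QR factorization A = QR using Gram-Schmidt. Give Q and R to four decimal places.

Q = [[0.0000, 0.8000, -0.6000], [-0.6000, 0.4800, 0.6400], [0.8000, 0.3600, 0.4800]], R = [[5.0000, -1.0000, 0.4000], [0.0000, 5.0000, -0.7200], [0.0000, 0.0000, 4.0400]]

q_1 = w_1/‖w_1‖ = (0, -3, 4)/5.0000 = (0.0000, -0.6000, 0.8000).
r_{12} = q_1·w_2 = -1.0000.
u_2 = w_2 + 1.0000·q_1 = (4.0000, 2.4000, 1.8000).
‖u_2‖ = 5.0000, so q_2 = (0.8000, 0.4800, 0.3600).
r_{13} = q_1·w_3 = 0.4000; r_{23} = q_2·w_3 = -0.7200.
u_3 = w_3 − 0.4000·q_1 + 0.7200·q_2 = (-2.4240, 2.5856, 1.9392).
‖u_3‖ = 4.0400, so q_3 = (-0.6000, 0.6400, 0.4800).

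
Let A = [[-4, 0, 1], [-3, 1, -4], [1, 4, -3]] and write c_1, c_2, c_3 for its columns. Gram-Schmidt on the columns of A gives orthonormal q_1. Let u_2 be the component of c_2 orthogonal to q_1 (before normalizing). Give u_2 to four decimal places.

u_2 = (0.1538, 1.1154, 3.9615)

c_1 = (-4, -3, 1); ‖c_1‖ = 5.0990, so q_1 = (-0.7845, -0.5883, 0.1961).
q_1·c_2 = (-0.7845)·0 + (-0.5883)·1 + 0.1961·4 = 0.1961.
u_2 = c_2 − 0.1961·q_1 = (0.1538, 1.1154, 3.9615).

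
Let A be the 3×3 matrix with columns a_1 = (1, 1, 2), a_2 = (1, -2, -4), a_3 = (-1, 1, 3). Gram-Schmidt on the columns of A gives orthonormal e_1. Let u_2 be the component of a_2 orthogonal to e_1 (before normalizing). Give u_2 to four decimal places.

e_1 = a_1/‖a_1‖ = (1, 1, 2)/2.4495 = (0.4082, 0.4082, 0.8165).
r_{12} = e_1·a_2 = -3.6742.
u_2 = a_2 + 3.6742·e_1 = (2.5000, -0.5000, -1.0000).

u_2 = (2.5000, -0.5000, -1.0000)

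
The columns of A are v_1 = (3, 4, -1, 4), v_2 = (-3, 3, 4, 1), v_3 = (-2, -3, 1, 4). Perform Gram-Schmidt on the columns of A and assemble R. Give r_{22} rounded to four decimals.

e_1 = v_1/‖v_1‖ = (3, 4, -1, 4)/6.4807 = (0.4629, 0.6172, -0.1543, 0.6172).
r_{12} = e_1·v_2 = 0.4629.
u_2 = v_2 − 0.4629·e_1 = (-3.2143, 2.7143, 4.0714, 0.7143).
r_{22} = ‖u_2‖ = 5.8979.

r_{22} = 5.8979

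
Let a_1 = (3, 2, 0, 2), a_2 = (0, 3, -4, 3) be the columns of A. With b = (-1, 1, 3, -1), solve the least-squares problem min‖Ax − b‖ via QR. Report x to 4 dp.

a_1 = (3, 2, 0, 2); ‖a_1‖ = 4.1231, so e_1 = (0.7276, 0.4851, 0.0000, 0.4851).
e_1·a_2 = 0.7276·0 + 0.4851·3 + 0.0000·(-4) + 0.4851·3 = 2.9104.
u_2 = a_2 − 2.9104·e_1 = (-2.1176, 1.5882, -4.0000, 1.5882).
‖u_2‖ = 5.0527, so e_2 = (-0.4191, 0.3143, -0.7917, 0.3143).
Qᵀb = (-0.7276, -1.9559).
Back-substitute: x_2 = -1.9559/5.0527 = -0.3871.
x_1 = (-0.7276 − 2.9104·(-0.3871))/4.1231 = 0.0968.

x = (0.0968, -0.3871)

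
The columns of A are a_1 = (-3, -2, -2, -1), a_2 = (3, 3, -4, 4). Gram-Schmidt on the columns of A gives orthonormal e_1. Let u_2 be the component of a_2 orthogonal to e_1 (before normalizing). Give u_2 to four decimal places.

e_1 = a_1/‖a_1‖ = (-3, -2, -2, -1)/4.2426 = (-0.7071, -0.4714, -0.4714, -0.2357).
r_{12} = e_1·a_2 = -2.5927.
u_2 = a_2 + 2.5927·e_1 = (1.1667, 1.7778, -5.2222, 3.3889).

u_2 = (1.1667, 1.7778, -5.2222, 3.3889)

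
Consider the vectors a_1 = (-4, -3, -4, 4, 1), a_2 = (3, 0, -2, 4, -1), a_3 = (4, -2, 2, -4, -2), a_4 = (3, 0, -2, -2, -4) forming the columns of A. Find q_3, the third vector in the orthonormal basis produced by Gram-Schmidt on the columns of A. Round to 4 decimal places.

q_3 = (0.3023, -0.8340, -0.0959, -0.3469, -0.2890)

q_1 = a_1/‖a_1‖ = (-4, -3, -4, 4, 1)/7.6158 = (-0.5252, -0.3939, -0.5252, 0.5252, 0.1313).
r_{12} = q_1·a_2 = 1.4444.
u_2 = a_2 − 1.4444·q_1 = (3.7586, 0.5690, -1.2414, 3.2414, -1.1897).
‖u_2‖ = 5.2834, so q_2 = (0.7114, 0.1077, -0.2350, 0.6135, -0.2252).
r_{13} = q_1·a_3 = -4.7270; r_{23} = q_2·a_3 = 0.1566.
u_3 = a_3 + 4.7270·q_1 − 0.1566·q_2 = (1.4058, -3.8789, -0.4460, -1.6133, -1.3440).
‖u_3‖ = 4.6509, so q_3 = (0.3023, -0.8340, -0.0959, -0.3469, -0.2890).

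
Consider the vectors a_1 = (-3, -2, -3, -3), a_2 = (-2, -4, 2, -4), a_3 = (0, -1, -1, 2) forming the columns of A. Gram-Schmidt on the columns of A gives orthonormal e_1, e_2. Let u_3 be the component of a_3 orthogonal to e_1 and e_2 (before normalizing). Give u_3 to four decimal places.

u_3 = (-0.1095, -1.6000, -0.3190, 1.4952)

e_1 = a_1/‖a_1‖ = (-3, -2, -3, -3)/5.5678 = (-0.5388, -0.3592, -0.5388, -0.5388).
r_{12} = e_1·a_2 = 3.5921.
u_2 = a_2 − 3.5921·e_1 = (-0.0645, -2.7097, 3.9355, -2.0645).
‖u_2‖ = 5.2055, so e_2 = (-0.0124, -0.5205, 0.7560, -0.3966).
r_{13} = e_1·a_3 = -0.1796; r_{23} = e_2·a_3 = -1.0287.
u_3 = a_3 + 0.1796·e_1 + 1.0287·e_2 = (-0.1095, -1.6000, -0.3190, 1.4952).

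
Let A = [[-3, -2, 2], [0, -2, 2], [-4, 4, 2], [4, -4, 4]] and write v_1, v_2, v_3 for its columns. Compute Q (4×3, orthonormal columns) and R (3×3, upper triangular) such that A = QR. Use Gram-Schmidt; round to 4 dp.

Q = [[-0.4685, -0.8048, -0.0691], [0.0000, -0.4125, 0.1728], [-0.6247, 0.3018, 0.7202], [0.6247, -0.3018, 0.6683]], R = [[6.4031, -4.0605, 0.3123], [0.0000, 4.8489, -3.0381], [0.0000, 0.0000, 4.3211]]

v_1 = (-3, 0, -4, 4); ‖v_1‖ = 6.4031, so q_1 = (-0.4685, 0.0000, -0.6247, 0.6247).
q_1·v_2 = (-0.4685)·(-2) + 0.0000·(-2) + (-0.6247)·4 + 0.6247·(-4) = -4.0605.
u_2 = v_2 + 4.0605·q_1 = (-3.9024, -2.0000, 1.4634, -1.4634).
‖u_2‖ = 4.8489, so q_2 = (-0.8048, -0.4125, 0.3018, -0.3018).
q_1·v_3 = (-0.4685)·2 + 0.0000·2 + (-0.6247)·2 + 0.6247·4 = 0.3123; q_2·v_3 = (-0.8048)·2 + (-0.4125)·2 + 0.3018·2 + (-0.3018)·4 = -3.0381.
u_3 = v_3 − 0.3123·q_1 + 3.0381·q_2 = (-0.2988, 0.7469, 3.1120, 2.8880).
‖u_3‖ = 4.3211, so q_3 = (-0.0691, 0.1728, 0.7202, 0.6683).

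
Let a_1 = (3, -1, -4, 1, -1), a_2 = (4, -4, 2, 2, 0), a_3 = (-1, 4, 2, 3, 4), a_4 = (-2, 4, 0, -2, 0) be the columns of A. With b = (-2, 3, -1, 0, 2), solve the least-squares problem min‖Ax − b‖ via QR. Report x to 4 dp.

x = (0.1120, -0.6054, 0.3885, -0.1779)

a_1 = (3, -1, -4, 1, -1); ‖a_1‖ = 5.2915, so q_1 = (0.5669, -0.1890, -0.7559, 0.1890, -0.1890).
q_1·a_2 = 0.5669·4 + (-0.1890)·(-4) + (-0.7559)·2 + 0.1890·2 + (-0.1890)·0 = 1.8898.
u_2 = a_2 − 1.8898·q_1 = (2.9286, -3.6429, 3.4286, 1.6429, 0.3571).
‖u_2‖ = 6.0356, so q_2 = (0.4852, -0.6036, 0.5681, 0.2722, 0.0592).
q_1·a_3 = 0.5669·(-1) + (-0.1890)·4 + (-0.7559)·2 + 0.1890·3 + (-0.1890)·4 = -3.0237; q_2·a_3 = 0.4852·(-1) + (-0.6036)·4 + 0.5681·2 + 0.2722·3 + 0.0592·4 = -0.7101.
u_3 = a_3 + 3.0237·q_1 + 0.7101·q_2 = (1.0588, 3.0000, 0.1176, 3.7647, 3.4706).
‖u_3‖ = 6.0293, so q_3 = (0.1756, 0.4976, 0.0195, 0.6244, 0.5756).
q_1·a_4 = 0.5669·(-2) + (-0.1890)·4 + (-0.7559)·0 + 0.1890·(-2) + (-0.1890)·0 = -2.2678; q_2·a_4 = 0.4852·(-2) + (-0.6036)·4 + 0.5681·0 + 0.2722·(-2) + 0.0592·0 = -3.9291; q_3·a_4 = 0.1756·(-2) + 0.4976·4 + 0.0195·0 + 0.6244·(-2) + 0.5756·0 = 0.3902.
u_4 = a_4 + 2.2678·q_1 + 3.9291·q_2 − 0.3902·q_3 = (1.1236, 1.0058, 0.5100, -0.7456, -0.4207).
‖u_4‖ = 1.8076, so q_4 = (0.6216, 0.5565, 0.2822, -0.4125, -0.2327).
Qᵀb = (-1.3229, -3.2308, 2.2732, -0.3216).
Back-substitute: x_4 = -0.3216/1.8076 = -0.1779.
x_3 = (2.2732 − 0.3902·(-0.1779))/6.0293 = 0.3885.
x_2 = (-3.2308 + 0.7101·0.3885 + 3.9291·(-0.1779))/6.0356 = -0.6054.
x_1 = (-1.3229 − 1.8898·(-0.6054) + 3.0237·0.3885 + 2.2678·(-0.1779))/5.2915 = 0.1120.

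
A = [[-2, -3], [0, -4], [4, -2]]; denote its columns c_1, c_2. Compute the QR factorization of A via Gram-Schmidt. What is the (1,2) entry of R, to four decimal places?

r_{12} = -0.4472

c_1 = (-2, 0, 4); ‖c_1‖ = 4.4721, so e_1 = (-0.4472, 0.0000, 0.8944).
r_{12} = e_1·c_2 = -0.4472.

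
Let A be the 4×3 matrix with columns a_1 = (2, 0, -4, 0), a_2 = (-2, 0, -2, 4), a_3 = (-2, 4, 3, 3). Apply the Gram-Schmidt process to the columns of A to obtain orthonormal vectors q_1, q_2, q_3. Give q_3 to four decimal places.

q_3 = (0.2296, 0.9510, 0.1148, 0.1722)

a_1 = (2, 0, -4, 0); ‖a_1‖ = 4.4721, so q_1 = (0.4472, 0.0000, -0.8944, 0.0000).
q_1·a_2 = 0.4472·(-2) + 0.0000·0 + (-0.8944)·(-2) + 0.0000·4 = 0.8944.
u_2 = a_2 − 0.8944·q_1 = (-2.4000, 0.0000, -1.2000, 4.0000).
‖u_2‖ = 4.8166, so q_2 = (-0.4983, 0.0000, -0.2491, 0.8305).
q_1·a_3 = 0.4472·(-2) + 0.0000·4 + (-0.8944)·3 + 0.0000·3 = -3.5777; q_2·a_3 = (-0.4983)·(-2) + 0.0000·4 + (-0.2491)·3 + 0.8305·3 = 2.7405.
u_3 = a_3 + 3.5777·q_1 − 2.7405·q_2 = (0.9655, 4.0000, 0.4828, 0.7241).
‖u_3‖ = 4.2059, so q_3 = (0.2296, 0.9510, 0.1148, 0.1722).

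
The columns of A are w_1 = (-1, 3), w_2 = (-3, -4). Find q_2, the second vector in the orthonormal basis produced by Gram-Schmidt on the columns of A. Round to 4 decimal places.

w_1 = (-1, 3); ‖w_1‖ = 3.1623, so q_1 = (-0.3162, 0.9487).
q_1·w_2 = (-0.3162)·(-3) + 0.9487·(-4) = -2.8460.
u_2 = w_2 + 2.8460·q_1 = (-3.9000, -1.3000).
‖u_2‖ = 4.1110, so q_2 = (-0.9487, -0.3162).

q_2 = (-0.9487, -0.3162)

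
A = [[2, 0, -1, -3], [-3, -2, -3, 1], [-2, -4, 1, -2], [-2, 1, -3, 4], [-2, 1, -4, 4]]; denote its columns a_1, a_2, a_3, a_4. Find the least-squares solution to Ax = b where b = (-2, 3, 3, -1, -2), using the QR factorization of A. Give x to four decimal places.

x = (-6.0657, 4.3586, 0.9311, -3.6841)

a_1 = (2, -3, -2, -2, -2); ‖a_1‖ = 5.0000, so e_1 = (0.4000, -0.6000, -0.4000, -0.4000, -0.4000).
e_1·a_2 = 0.4000·0 + (-0.6000)·(-2) + (-0.4000)·(-4) + (-0.4000)·1 + (-0.4000)·1 = 2.0000.
u_2 = a_2 − 2.0000·e_1 = (-0.8000, -0.8000, -3.2000, 1.8000, 1.8000).
‖u_2‖ = 4.2426, so e_2 = (-0.1886, -0.1886, -0.7542, 0.4243, 0.4243).
e_1·a_3 = 0.4000·(-1) + (-0.6000)·(-3) + (-0.4000)·1 + (-0.4000)·(-3) + (-0.4000)·(-4) = 3.8000; e_2·a_3 = (-0.1886)·(-1) + (-0.1886)·(-3) + (-0.7542)·1 + 0.4243·(-3) + 0.4243·(-4) = -2.9698.
u_3 = a_3 − 3.8000·e_1 + 2.9698·e_2 = (-3.0800, -1.2800, 0.2800, -0.2200, -1.2200).
‖u_3‖ = 3.5693, so e_3 = (-0.8629, -0.3586, 0.0784, -0.0616, -0.3418).
e_1·a_4 = 0.4000·(-3) + (-0.6000)·1 + (-0.4000)·(-2) + (-0.4000)·4 + (-0.4000)·4 = -4.2000; e_2·a_4 = (-0.1886)·(-3) + (-0.1886)·1 + (-0.7542)·(-2) + 0.4243·4 + 0.4243·4 = 5.2797; e_3·a_4 = (-0.8629)·(-3) + (-0.3586)·1 + 0.0784·(-2) + (-0.0616)·4 + (-0.3418)·4 = 0.4595.
u_4 = a_4 + 4.2000·e_1 − 5.2797·e_2 − 0.4595·e_3 = (0.0720, -0.3597, 0.2662, 0.1083, 0.2370).
‖u_4‖ = 0.5228, so e_4 = (0.1378, -0.6880, 0.5091, 0.2072, 0.4534).
Qᵀb = (-2.6000, -3.7241, 1.6306, -1.9261).
Back-substitute: x_4 = -1.9261/0.5228 = -3.6841.
x_3 = (1.6306 − 0.4595·(-3.6841))/3.5693 = 0.9311.
x_2 = (-3.7241 + 2.9698·0.9311 − 5.2797·(-3.6841))/4.2426 = 4.3586.
x_1 = (-2.6000 − 2.0000·4.3586 − 3.8000·0.9311 + 4.2000·(-3.6841))/5.0000 = -6.0657.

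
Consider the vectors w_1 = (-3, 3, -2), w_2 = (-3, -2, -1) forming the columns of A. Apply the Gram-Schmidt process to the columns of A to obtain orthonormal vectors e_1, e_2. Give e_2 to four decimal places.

w_1 = (-3, 3, -2); ‖w_1‖ = 4.6904, so e_1 = (-0.6396, 0.6396, -0.4264).
e_1·w_2 = (-0.6396)·(-3) + 0.6396·(-2) + (-0.4264)·(-1) = 1.0660.
u_2 = w_2 − 1.0660·e_1 = (-2.3182, -2.6818, -0.5455).
‖u_2‖ = 3.5866, so e_2 = (-0.6463, -0.7477, -0.1521).

e_2 = (-0.6463, -0.7477, -0.1521)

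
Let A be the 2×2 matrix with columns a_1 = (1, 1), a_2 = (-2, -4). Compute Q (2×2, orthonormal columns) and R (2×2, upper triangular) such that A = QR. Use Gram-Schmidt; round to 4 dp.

Q = [[0.7071, 0.7071], [0.7071, -0.7071]], R = [[1.4142, -4.2426], [0.0000, 1.4142]]

e_1 = a_1/‖a_1‖ = (1, 1)/1.4142 = (0.7071, 0.7071).
r_{12} = e_1·a_2 = -4.2426.
u_2 = a_2 + 4.2426·e_1 = (1.0000, -1.0000).
‖u_2‖ = 1.4142, so e_2 = (0.7071, -0.7071).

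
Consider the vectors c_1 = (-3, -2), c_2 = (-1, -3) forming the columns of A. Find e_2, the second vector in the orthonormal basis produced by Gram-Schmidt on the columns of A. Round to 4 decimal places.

c_1 = (-3, -2); ‖c_1‖ = 3.6056, so e_1 = (-0.8321, -0.5547).
e_1·c_2 = (-0.8321)·(-1) + (-0.5547)·(-3) = 2.4962.
u_2 = c_2 − 2.4962·e_1 = (1.0769, -1.6154).
‖u_2‖ = 1.9415, so e_2 = (0.5547, -0.8321).

e_2 = (0.5547, -0.8321)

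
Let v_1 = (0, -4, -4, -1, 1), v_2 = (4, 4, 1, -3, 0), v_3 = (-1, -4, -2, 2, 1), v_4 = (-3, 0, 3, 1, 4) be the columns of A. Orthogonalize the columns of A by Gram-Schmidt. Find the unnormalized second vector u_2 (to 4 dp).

u_2 = (4.0000, 2.0000, -1.0000, -3.5000, 0.5000)

q_1 = v_1/‖v_1‖ = (0, -4, -4, -1, 1)/5.8310 = (0.0000, -0.6860, -0.6860, -0.1715, 0.1715).
r_{12} = q_1·v_2 = -2.9155.
u_2 = v_2 + 2.9155·q_1 = (4.0000, 2.0000, -1.0000, -3.5000, 0.5000).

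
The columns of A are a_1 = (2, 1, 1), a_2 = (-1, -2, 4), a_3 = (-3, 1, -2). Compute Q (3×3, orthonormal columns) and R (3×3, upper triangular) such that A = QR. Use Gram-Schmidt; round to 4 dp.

e_1 = a_1/‖a_1‖ = (2, 1, 1)/2.4495 = (0.8165, 0.4082, 0.4082).
r_{12} = e_1·a_2 = 0.0000.
u_2 = a_2 + 0.0000·e_1 = (-1.0000, -2.0000, 4.0000).
‖u_2‖ = 4.5826, so e_2 = (-0.2182, -0.4364, 0.8729).
r_{13} = e_1·a_3 = -2.8577; r_{23} = e_2·a_3 = -1.5275.
u_3 = a_3 + 2.8577·e_1 + 1.5275·e_2 = (-1.0000, 1.5000, 0.5000).
‖u_3‖ = 1.8708, so e_3 = (-0.5345, 0.8018, 0.2673).

Q = [[0.8165, -0.2182, -0.5345], [0.4082, -0.4364, 0.8018], [0.4082, 0.8729, 0.2673]], R = [[2.4495, 0.0000, -2.8577], [0.0000, 4.5826, -1.5275], [0.0000, 0.0000, 1.8708]]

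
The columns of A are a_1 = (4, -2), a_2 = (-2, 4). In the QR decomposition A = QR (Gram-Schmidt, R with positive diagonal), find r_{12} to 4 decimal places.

a_1 = (4, -2); ‖a_1‖ = 4.4721, so e_1 = (0.8944, -0.4472).
r_{12} = e_1·a_2 = -3.5777.

r_{12} = -3.5777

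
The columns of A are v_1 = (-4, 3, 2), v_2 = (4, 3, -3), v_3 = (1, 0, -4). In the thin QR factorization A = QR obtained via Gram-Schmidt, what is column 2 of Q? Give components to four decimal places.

v_1 = (-4, 3, 2); ‖v_1‖ = 5.3852, so q_1 = (-0.7428, 0.5571, 0.3714).
q_1·v_2 = (-0.7428)·4 + 0.5571·3 + 0.3714·(-3) = -2.4140.
u_2 = v_2 + 2.4140·q_1 = (2.2069, 4.3448, -2.1034).
‖u_2‖ = 5.3078, so q_2 = (0.4158, 0.8186, -0.3963).

q_2 = (0.4158, 0.8186, -0.3963)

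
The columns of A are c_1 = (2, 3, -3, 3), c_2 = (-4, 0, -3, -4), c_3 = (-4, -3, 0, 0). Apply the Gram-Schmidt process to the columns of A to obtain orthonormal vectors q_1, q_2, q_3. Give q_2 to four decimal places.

q_2 = (-0.5402, 0.1748, -0.6673, -0.4820)

c_1 = (2, 3, -3, 3); ‖c_1‖ = 5.5678, so q_1 = (0.3592, 0.5388, -0.5388, 0.5388).
q_1·c_2 = 0.3592·(-4) + 0.5388·0 + (-0.5388)·(-3) + 0.5388·(-4) = -1.9757.
u_2 = c_2 + 1.9757·q_1 = (-3.2903, 1.0645, -4.0645, -2.9355).
‖u_2‖ = 6.0907, so q_2 = (-0.5402, 0.1748, -0.6673, -0.4820).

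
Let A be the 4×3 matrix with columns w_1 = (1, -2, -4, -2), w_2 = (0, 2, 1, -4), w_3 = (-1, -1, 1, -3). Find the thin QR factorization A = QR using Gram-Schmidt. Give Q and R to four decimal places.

Q = [[0.2000, 0.0000, -0.4620], [-0.4000, 0.4364, -0.7456], [-0.8000, 0.2182, 0.3944], [-0.4000, -0.8729, -0.2742]], R = [[5.0000, 0.0000, 0.6000], [0.0000, 4.5826, 2.4004], [0.0000, 0.0000, 2.4245]]

q_1 = w_1/‖w_1‖ = (1, -2, -4, -2)/5.0000 = (0.2000, -0.4000, -0.8000, -0.4000).
r_{12} = q_1·w_2 = 0.0000.
u_2 = w_2 + 0.0000·q_1 = (0.0000, 2.0000, 1.0000, -4.0000).
‖u_2‖ = 4.5826, so q_2 = (0.0000, 0.4364, 0.2182, -0.8729).
r_{13} = q_1·w_3 = 0.6000; r_{23} = q_2·w_3 = 2.4004.
u_3 = w_3 − 0.6000·q_1 − 2.4004·q_2 = (-1.1200, -1.8076, 0.9562, -0.6648).
‖u_3‖ = 2.4245, so q_3 = (-0.4620, -0.7456, 0.3944, -0.2742).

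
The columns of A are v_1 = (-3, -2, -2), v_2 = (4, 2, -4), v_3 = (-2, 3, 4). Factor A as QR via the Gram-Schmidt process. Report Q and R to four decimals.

Q = [[-0.7276, 0.4559, -0.5126], [-0.4851, 0.1865, 0.8544], [-0.4851, -0.8703, -0.0854]], R = [[4.1231, -1.9403, -1.9403], [0.0000, 5.6776, -3.8334], [0.0000, 0.0000, 3.2466]]

v_1 = (-3, -2, -2); ‖v_1‖ = 4.1231, so e_1 = (-0.7276, -0.4851, -0.4851).
e_1·v_2 = (-0.7276)·4 + (-0.4851)·2 + (-0.4851)·(-4) = -1.9403.
u_2 = v_2 + 1.9403·e_1 = (2.5882, 1.0588, -4.9412).
‖u_2‖ = 5.6776, so e_2 = (0.4559, 0.1865, -0.8703).
e_1·v_3 = (-0.7276)·(-2) + (-0.4851)·3 + (-0.4851)·4 = -1.9403; e_2·v_3 = 0.4559·(-2) + 0.1865·3 + (-0.8703)·4 = -3.8334.
u_3 = v_3 + 1.9403·e_1 + 3.8334·e_2 = (-1.6642, 2.7737, -0.2774).
‖u_3‖ = 3.2466, so e_3 = (-0.5126, 0.8544, -0.0854).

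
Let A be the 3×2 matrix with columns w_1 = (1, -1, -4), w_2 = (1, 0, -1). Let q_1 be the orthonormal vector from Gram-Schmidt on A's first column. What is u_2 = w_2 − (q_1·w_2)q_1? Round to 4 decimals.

u_2 = (0.7222, 0.2778, 0.1111)

w_1 = (1, -1, -4); ‖w_1‖ = 4.2426, so q_1 = (0.2357, -0.2357, -0.9428).
q_1·w_2 = 0.2357·1 + (-0.2357)·0 + (-0.9428)·(-1) = 1.1785.
u_2 = w_2 − 1.1785·q_1 = (0.7222, 0.2778, 0.1111).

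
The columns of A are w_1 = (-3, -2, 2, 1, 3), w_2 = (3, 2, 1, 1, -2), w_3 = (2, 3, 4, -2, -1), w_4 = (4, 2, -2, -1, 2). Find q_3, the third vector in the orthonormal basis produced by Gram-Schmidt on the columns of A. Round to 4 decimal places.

q_3 = (-0.0847, 0.3254, 0.5082, -0.7908, 0.0571)

q_1 = w_1/‖w_1‖ = (-3, -2, 2, 1, 3)/5.1962 = (-0.5774, -0.3849, 0.3849, 0.1925, 0.5774).
r_{12} = q_1·w_2 = -3.0792.
u_2 = w_2 + 3.0792·q_1 = (1.2222, 0.8148, 2.1852, 1.5926, -0.2222).
‖u_2‖ = 3.0852, so q_2 = (0.3962, 0.2641, 0.7083, 0.5162, -0.0720).
r_{13} = q_1·w_3 = -1.7321; r_{23} = q_2·w_3 = 3.4574.
u_3 = w_3 + 1.7321·q_1 − 3.4574·q_2 = (-0.3696, 1.4202, 2.2179, -3.4514, 0.2490).
‖u_3‖ = 4.3643, so q_3 = (-0.0847, 0.3254, 0.5082, -0.7908, 0.0571).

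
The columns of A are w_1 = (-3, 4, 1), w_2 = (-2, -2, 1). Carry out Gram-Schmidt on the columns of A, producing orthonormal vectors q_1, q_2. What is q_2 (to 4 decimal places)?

q_2 = (-0.7066, -0.6167, 0.3469)

w_1 = (-3, 4, 1); ‖w_1‖ = 5.0990, so q_1 = (-0.5883, 0.7845, 0.1961).
q_1·w_2 = (-0.5883)·(-2) + 0.7845·(-2) + 0.1961·1 = -0.1961.
u_2 = w_2 + 0.1961·q_1 = (-2.1154, -1.8462, 1.0385).
‖u_2‖ = 2.9936, so q_2 = (-0.7066, -0.6167, 0.3469).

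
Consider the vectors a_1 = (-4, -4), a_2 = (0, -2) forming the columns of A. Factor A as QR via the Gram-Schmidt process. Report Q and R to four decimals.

Q = [[-0.7071, 0.7071], [-0.7071, -0.7071]], R = [[5.6569, 1.4142], [0.0000, 1.4142]]

a_1 = (-4, -4); ‖a_1‖ = 5.6569, so q_1 = (-0.7071, -0.7071).
q_1·a_2 = (-0.7071)·0 + (-0.7071)·(-2) = 1.4142.
u_2 = a_2 − 1.4142·q_1 = (1.0000, -1.0000).
‖u_2‖ = 1.4142, so q_2 = (0.7071, -0.7071).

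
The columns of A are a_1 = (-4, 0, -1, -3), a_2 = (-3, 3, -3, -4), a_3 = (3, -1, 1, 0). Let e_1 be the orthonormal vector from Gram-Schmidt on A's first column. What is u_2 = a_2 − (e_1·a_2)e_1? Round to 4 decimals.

u_2 = (1.1538, 3.0000, -1.9615, -0.8846)

e_1 = a_1/‖a_1‖ = (-4, 0, -1, -3)/5.0990 = (-0.7845, 0.0000, -0.1961, -0.5883).
r_{12} = e_1·a_2 = 5.2951.
u_2 = a_2 − 5.2951·e_1 = (1.1538, 3.0000, -1.9615, -0.8846).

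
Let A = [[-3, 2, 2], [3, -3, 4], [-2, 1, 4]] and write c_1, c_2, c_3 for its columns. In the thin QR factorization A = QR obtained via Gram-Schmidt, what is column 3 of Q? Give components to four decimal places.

c_1 = (-3, 3, -2); ‖c_1‖ = 4.6904, so q_1 = (-0.6396, 0.6396, -0.4264).
q_1·c_2 = (-0.6396)·2 + 0.6396·(-3) + (-0.4264)·1 = -3.6244.
u_2 = c_2 + 3.6244·q_1 = (-0.3182, -0.6818, -0.5455).
‖u_2‖ = 0.9293, so q_2 = (-0.3424, -0.7337, -0.5869).
q_1·c_3 = (-0.6396)·2 + 0.6396·4 + (-0.4264)·4 = -0.4264; q_2·c_3 = (-0.3424)·2 + (-0.7337)·4 + (-0.5869)·4 = -5.9672.
u_3 = c_3 + 0.4264·q_1 + 5.9672·q_2 = (-0.3158, -0.1053, 0.3158).
‖u_3‖ = 0.4588, so q_3 = (-0.6882, -0.2294, 0.6882).

q_3 = (-0.6882, -0.2294, 0.6882)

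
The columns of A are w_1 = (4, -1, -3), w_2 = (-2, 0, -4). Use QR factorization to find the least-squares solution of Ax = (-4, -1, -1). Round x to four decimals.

x = (-0.5714, 0.7143)

w_1 = (4, -1, -3); ‖w_1‖ = 5.0990, so e_1 = (0.7845, -0.1961, -0.5883).
e_1·w_2 = 0.7845·(-2) + (-0.1961)·0 + (-0.5883)·(-4) = 0.7845.
u_2 = w_2 − 0.7845·e_1 = (-2.6154, 0.1538, -3.5385).
‖u_2‖ = 4.4028, so e_2 = (-0.5940, 0.0349, -0.8037).
Qᵀb = (-2.3534, 3.1449).
Back-substitute: x_2 = 3.1449/4.4028 = 0.7143.
x_1 = (-2.3534 − 0.7845·0.7143)/5.0990 = -0.5714.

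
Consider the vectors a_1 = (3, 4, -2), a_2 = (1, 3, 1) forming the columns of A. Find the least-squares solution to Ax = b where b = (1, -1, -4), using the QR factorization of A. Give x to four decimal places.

q_1 = a_1/‖a_1‖ = (3, 4, -2)/5.3852 = (0.5571, 0.7428, -0.3714).
r_{12} = q_1·a_2 = 2.4140.
u_2 = a_2 − 2.4140·q_1 = (-0.3448, 1.2069, 1.8966).
‖u_2‖ = 2.2743, so q_2 = (-0.1516, 0.5307, 0.8339).
Qᵀb = (1.2999, -4.0179).
Back-substitute: x_2 = -4.0179/2.2743 = -1.7667.
x_1 = (1.2999 − 2.4140·(-1.7667))/5.3852 = 1.0333.

x = (1.0333, -1.7667)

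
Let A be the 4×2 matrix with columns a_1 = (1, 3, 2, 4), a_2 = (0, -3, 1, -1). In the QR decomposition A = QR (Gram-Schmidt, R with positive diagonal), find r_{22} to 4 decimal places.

a_1 = (1, 3, 2, 4); ‖a_1‖ = 5.4772, so e_1 = (0.1826, 0.5477, 0.3651, 0.7303).
e_1·a_2 = 0.1826·0 + 0.5477·(-3) + 0.3651·1 + 0.7303·(-1) = -2.0083.
u_2 = a_2 + 2.0083·e_1 = (0.3667, -1.9000, 1.7333, 0.4667).
r_{22} = ‖u_2‖ = 2.6394.

r_{22} = 2.6394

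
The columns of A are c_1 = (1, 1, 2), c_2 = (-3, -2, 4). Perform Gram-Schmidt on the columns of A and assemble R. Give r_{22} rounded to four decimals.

r_{22} = 5.2440

c_1 = (1, 1, 2); ‖c_1‖ = 2.4495, so q_1 = (0.4082, 0.4082, 0.8165).
q_1·c_2 = 0.4082·(-3) + 0.4082·(-2) + 0.8165·4 = 1.2247.
u_2 = c_2 − 1.2247·q_1 = (-3.5000, -2.5000, 3.0000).
r_{22} = ‖u_2‖ = 5.2440.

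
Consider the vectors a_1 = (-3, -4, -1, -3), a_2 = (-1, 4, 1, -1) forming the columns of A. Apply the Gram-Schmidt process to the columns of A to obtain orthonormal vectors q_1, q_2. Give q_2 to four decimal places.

q_2 = (-0.4928, 0.6957, 0.1739, -0.4928)

q_1 = a_1/‖a_1‖ = (-3, -4, -1, -3)/5.9161 = (-0.5071, -0.6761, -0.1690, -0.5071).
r_{12} = q_1·a_2 = -1.8593.
u_2 = a_2 + 1.8593·q_1 = (-1.9429, 2.7429, 0.6857, -1.9429).
‖u_2‖ = 3.9424, so q_2 = (-0.4928, 0.6957, 0.1739, -0.4928).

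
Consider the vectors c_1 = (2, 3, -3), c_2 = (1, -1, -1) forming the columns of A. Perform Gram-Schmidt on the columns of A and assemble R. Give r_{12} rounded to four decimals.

r_{12} = 0.4264

c_1 = (2, 3, -3); ‖c_1‖ = 4.6904, so q_1 = (0.4264, 0.6396, -0.6396).
r_{12} = q_1·c_2 = 0.4264.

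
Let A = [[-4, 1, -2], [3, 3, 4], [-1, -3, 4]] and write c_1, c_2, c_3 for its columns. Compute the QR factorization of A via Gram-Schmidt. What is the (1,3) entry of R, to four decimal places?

r_{13} = 3.1379

e_1 = c_1/‖c_1‖ = (-4, 3, -1)/5.0990 = (-0.7845, 0.5883, -0.1961).
r_{13} = e_1·c_3 = 3.1379.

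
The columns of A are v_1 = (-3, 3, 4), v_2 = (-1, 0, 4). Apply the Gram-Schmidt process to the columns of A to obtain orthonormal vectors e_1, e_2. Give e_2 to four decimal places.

e_2 = (0.2678, -0.6636, 0.6985)

v_1 = (-3, 3, 4); ‖v_1‖ = 5.8310, so e_1 = (-0.5145, 0.5145, 0.6860).
e_1·v_2 = (-0.5145)·(-1) + 0.5145·0 + 0.6860·4 = 3.2585.
u_2 = v_2 − 3.2585·e_1 = (0.6765, -1.6765, 1.7647).
‖u_2‖ = 2.5263, so e_2 = (0.2678, -0.6636, 0.6985).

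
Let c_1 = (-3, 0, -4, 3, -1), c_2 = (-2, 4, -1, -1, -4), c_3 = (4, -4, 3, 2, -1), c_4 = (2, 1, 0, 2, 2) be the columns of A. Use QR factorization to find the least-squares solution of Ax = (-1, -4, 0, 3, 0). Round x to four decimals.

e_1 = c_1/‖c_1‖ = (-3, 0, -4, 3, -1)/5.9161 = (-0.5071, 0.0000, -0.6761, 0.5071, -0.1690).
r_{12} = e_1·c_2 = 1.8593.
u_2 = c_2 − 1.8593·e_1 = (-1.0571, 4.0000, 0.2571, -1.9429, -3.6857).
‖u_2‖ = 5.8773, so e_2 = (-0.1799, 0.6806, 0.0438, -0.3306, -0.6271).
r_{13} = e_1·c_3 = -2.8735; r_{23} = e_2·c_3 = -3.3446.
u_3 = c_3 + 2.8735·e_1 + 3.3446·e_2 = (1.9413, -1.7237, 1.2035, 2.3515, -3.5831).
‖u_3‖ = 5.1533, so e_3 = (0.3767, -0.3345, 0.2335, 0.4563, -0.6953).
r_{14} = e_1·c_4 = -0.3381; r_{24} = e_2·c_4 = -1.5945; r_{34} = e_3·c_4 = -0.0591.
u_4 = c_4 + 0.3381·e_1 + 1.5945·e_2 + 0.0591·e_3 = (1.5640, 2.0654, -0.1450, 1.6713, 0.9019).
‖u_4‖ = 3.2156, so e_4 = (0.4864, 0.6423, -0.0451, 0.5198, 0.2805).
Qᵀb = (2.0284, -3.5342, 2.3302, -1.4964).
Back-substitute: x_4 = -1.4964/3.2156 = -0.4654.
x_3 = (2.3302 + 0.0591·(-0.4654))/5.1533 = 0.4468.
x_2 = (-3.5342 + 3.3446·0.4468 + 1.5945·(-0.4654))/5.8773 = -0.4733.
x_1 = (2.0284 − 1.8593·(-0.4733) + 2.8735·0.4468 + 0.3381·(-0.4654))/5.9161 = 0.6821.

x = (0.6821, -0.4733, 0.4468, -0.4654)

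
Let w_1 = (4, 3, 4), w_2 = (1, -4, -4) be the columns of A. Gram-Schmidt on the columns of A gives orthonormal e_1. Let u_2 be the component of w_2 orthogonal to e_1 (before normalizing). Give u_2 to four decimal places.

w_1 = (4, 3, 4); ‖w_1‖ = 6.4031, so e_1 = (0.6247, 0.4685, 0.6247).
e_1·w_2 = 0.6247·1 + 0.4685·(-4) + 0.6247·(-4) = -3.7482.
u_2 = w_2 + 3.7482·e_1 = (3.3415, -2.2439, -1.6585).

u_2 = (3.3415, -2.2439, -1.6585)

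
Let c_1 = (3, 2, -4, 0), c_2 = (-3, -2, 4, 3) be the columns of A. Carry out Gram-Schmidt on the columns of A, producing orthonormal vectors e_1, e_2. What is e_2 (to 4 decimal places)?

c_1 = (3, 2, -4, 0); ‖c_1‖ = 5.3852, so e_1 = (0.5571, 0.3714, -0.7428, 0.0000).
e_1·c_2 = 0.5571·(-3) + 0.3714·(-2) + (-0.7428)·4 + 0.0000·3 = -5.3852.
u_2 = c_2 + 5.3852·e_1 = (0.0000, 0.0000, 0.0000, 3.0000).
‖u_2‖ = 3.0000, so e_2 = (0.0000, 0.0000, 0.0000, 1.0000).

e_2 = (0.0000, 0.0000, 0.0000, 1.0000)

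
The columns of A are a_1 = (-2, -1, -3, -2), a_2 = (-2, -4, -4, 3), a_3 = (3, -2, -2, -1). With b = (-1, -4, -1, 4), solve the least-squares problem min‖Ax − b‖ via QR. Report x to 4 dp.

a_1 = (-2, -1, -3, -2); ‖a_1‖ = 4.2426, so q_1 = (-0.4714, -0.2357, -0.7071, -0.4714).
q_1·a_2 = (-0.4714)·(-2) + (-0.2357)·(-4) + (-0.7071)·(-4) + (-0.4714)·3 = 3.2998.
u_2 = a_2 − 3.2998·q_1 = (-0.4444, -3.2222, -1.6667, 4.5556).
‖u_2‖ = 5.8405, so q_2 = (-0.0761, -0.5517, -0.2854, 0.7800).
q_1·a_3 = (-0.4714)·3 + (-0.2357)·(-2) + (-0.7071)·(-2) + (-0.4714)·(-1) = 0.9428; q_2·a_3 = (-0.0761)·3 + (-0.5517)·(-2) + (-0.2854)·(-2) + 0.7800·(-1) = 0.6659.
u_3 = a_3 − 0.9428·q_1 − 0.6659·q_2 = (3.4951, -1.4104, -1.1433, -1.0749).
‖u_3‖ = 4.0826, so q_3 = (0.8561, -0.3455, -0.2800, -0.2633).
Qᵀb = (0.2357, 5.6883, -0.2473).
Back-substitute: x_3 = -0.2473/4.0826 = -0.0606.
x_2 = (5.6883 − 0.6659·(-0.0606))/5.8405 = 0.9808.
x_1 = (0.2357 − 3.2998·0.9808 − 0.9428·(-0.0606))/4.2426 = -0.6939.

x = (-0.6939, 0.9808, -0.0606)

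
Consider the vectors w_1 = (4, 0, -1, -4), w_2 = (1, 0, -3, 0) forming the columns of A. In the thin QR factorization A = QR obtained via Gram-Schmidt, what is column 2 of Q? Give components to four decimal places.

w_1 = (4, 0, -1, -4); ‖w_1‖ = 5.7446, so q_1 = (0.6963, 0.0000, -0.1741, -0.6963).
q_1·w_2 = 0.6963·1 + 0.0000·0 + (-0.1741)·(-3) + (-0.6963)·0 = 1.2185.
u_2 = w_2 − 1.2185·q_1 = (0.1515, 0.0000, -2.7879, 0.8485).
‖u_2‖ = 2.9181, so q_2 = (0.0519, 0.0000, -0.9554, 0.2908).

q_2 = (0.0519, 0.0000, -0.9554, 0.2908)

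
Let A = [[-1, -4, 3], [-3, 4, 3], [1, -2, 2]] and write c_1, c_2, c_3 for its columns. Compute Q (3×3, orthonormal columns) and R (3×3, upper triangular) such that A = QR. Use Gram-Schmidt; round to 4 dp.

c_1 = (-1, -3, 1); ‖c_1‖ = 3.3166, so e_1 = (-0.3015, -0.9045, 0.3015).
e_1·c_2 = (-0.3015)·(-4) + (-0.9045)·4 + 0.3015·(-2) = -3.0151.
u_2 = c_2 + 3.0151·e_1 = (-4.9091, 1.2727, -1.0909).
‖u_2‖ = 5.1874, so e_2 = (-0.9463, 0.2453, -0.2103).
e_1·c_3 = (-0.3015)·3 + (-0.9045)·3 + 0.3015·2 = -3.0151; e_2·c_3 = (-0.9463)·3 + 0.2453·3 + (-0.2103)·2 = -2.5236.
u_3 = c_3 + 3.0151·e_1 + 2.5236·e_2 = (-0.2973, 0.8919, 2.3784).
‖u_3‖ = 2.5574, so e_3 = (-0.1162, 0.3487, 0.9300).

Q = [[-0.3015, -0.9463, -0.1162], [-0.9045, 0.2453, 0.3487], [0.3015, -0.2103, 0.9300]], R = [[3.3166, -3.0151, -3.0151], [0.0000, 5.1874, -2.5236], [0.0000, 0.0000, 2.5574]]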